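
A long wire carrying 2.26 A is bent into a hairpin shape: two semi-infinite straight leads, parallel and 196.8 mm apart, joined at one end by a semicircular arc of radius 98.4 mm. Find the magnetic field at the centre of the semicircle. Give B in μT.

The semicircular arc contributes B_arc = μ₀I·π/(4πR) = μ₀I/(4R) = 7.22×10⁻⁶ T.
Each semi-infinite lead is at perpendicular distance R = 0.0984 m from the centre, with the perpendicular foot at its near end, so it contributes μ₀I/(4πR); both point the same way, together 4.59×10⁻⁶ T.
Arc and leads all point the same direction: B = 7.22×10⁻⁶ + 4.59×10⁻⁶ = 1.18×10⁻⁵ T.

B ≈ 11.8 μT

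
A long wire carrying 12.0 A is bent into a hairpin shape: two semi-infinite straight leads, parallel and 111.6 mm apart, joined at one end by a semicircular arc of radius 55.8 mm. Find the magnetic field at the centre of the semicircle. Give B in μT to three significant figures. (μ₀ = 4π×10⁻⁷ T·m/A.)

B ≈ 111 μT

The semicircular arc contributes B_arc = μ₀I·π/(4πR) = μ₀I/(4R) = 6.76×10⁻⁵ T.
Each semi-infinite lead is at perpendicular distance R = 0.0558 m from the centre, with the perpendicular foot at its near end, so it contributes μ₀I/(4πR); both point the same way, together 4.30×10⁻⁵ T.
Arc and leads all point the same direction: B = 6.76×10⁻⁵ + 4.30×10⁻⁵ = 1.11×10⁻⁴ T.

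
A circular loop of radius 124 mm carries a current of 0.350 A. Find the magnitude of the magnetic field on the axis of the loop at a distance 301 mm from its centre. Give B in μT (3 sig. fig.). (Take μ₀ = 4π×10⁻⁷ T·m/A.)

On the axis of a circular loop, B = μ₀IR² / [2(R²+z²)^(3/2)].
R² + z² = (0.124)² + (0.301)² = 0.106 m², and (R²+z²)^(3/2) = 3.45×10⁻² m³.
B = (4π×10⁻⁷ × 0.350 × 0.01538) / (2 × 3.45×10⁻²) = 9.80×10⁻⁸ T.

B ≈ 0.0980 μT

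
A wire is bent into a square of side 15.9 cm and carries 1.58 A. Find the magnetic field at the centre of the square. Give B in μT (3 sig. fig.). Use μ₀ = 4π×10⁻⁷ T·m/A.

B ≈ 11.2 μT

Each side is a finite straight segment at perpendicular distance d = a/(2 tan(π/4)) = 0.0795 m from the centre, with end-angles ±π/4.
One side contributes B₁ = (μ₀I/4πd)·2 sin(π/4) = 2.81×10⁻⁶ T.
All 4 sides add in the same direction: B = 4 × 2.81×10⁻⁶ = 1.12×10⁻⁵ T.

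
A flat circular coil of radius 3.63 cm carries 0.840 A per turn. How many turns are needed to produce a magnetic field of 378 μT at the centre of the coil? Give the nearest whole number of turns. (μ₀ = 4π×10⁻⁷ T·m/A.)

For an N-turn coil, B = Nμ₀I/(2R). A single turn gives B₁ = 1.45×10⁻⁵ T with R = 0.0363 m.
N = B/B₁ = 3.78×10⁻⁴ / 1.45×10⁻⁵ = 26.00.

N = 26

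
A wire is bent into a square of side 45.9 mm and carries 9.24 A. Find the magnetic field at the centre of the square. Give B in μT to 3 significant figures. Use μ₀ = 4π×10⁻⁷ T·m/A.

B ≈ 228 μT

Each side is a finite straight segment at perpendicular distance d = a/(2 tan(π/4)) = 0.02295 m from the centre, with end-angles ±π/4.
One side contributes B₁ = (μ₀I/4πd)·2 sin(π/4) = 5.69×10⁻⁵ T.
All 4 sides add in the same direction: B = 4 × 5.69×10⁻⁵ = 2.28×10⁻⁴ T.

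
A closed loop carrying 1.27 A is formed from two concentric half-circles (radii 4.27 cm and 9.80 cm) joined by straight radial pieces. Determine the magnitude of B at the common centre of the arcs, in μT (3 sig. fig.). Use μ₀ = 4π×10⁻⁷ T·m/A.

The radial connectors point toward the centre, so dl × r̂ = 0 and they contribute nothing.
Each semicircle gives μ₀I/(4R): inner arc 9.34×10⁻⁶ T, outer arc 4.07×10⁻⁶ T.
The two arcs carry current in opposite angular senses, so their fields oppose: B = |9.34×10⁻⁶ − 4.07×10⁻⁶| = 5.27×10⁻⁶ T.

B ≈ 5.27 μT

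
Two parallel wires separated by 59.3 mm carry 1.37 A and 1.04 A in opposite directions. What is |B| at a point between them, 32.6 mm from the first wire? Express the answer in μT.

Each long wire gives B = μ₀I/(2πd). Distances are d₁ = 0.0326 m and d₂ = 0.0267 m.
B₁ = 8.40×10⁻⁶ T, B₂ = 7.79×10⁻⁶ T.
Between antiparallel currents both contributions point the same way, so they add. B = B₁ + B₂ = 8.40×10⁻⁶ + 7.79×10⁻⁶ = 1.62×10⁻⁵ T.

B ≈ 16.2 μT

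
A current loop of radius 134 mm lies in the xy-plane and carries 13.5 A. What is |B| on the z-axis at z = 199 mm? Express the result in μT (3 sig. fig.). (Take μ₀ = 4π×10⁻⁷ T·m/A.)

B ≈ 11.0 μT

On the axis of a circular loop, B = μ₀IR² / [2(R²+z²)^(3/2)].
R² + z² = (0.134)² + (0.199)² = 0.05756 m², and (R²+z²)^(3/2) = 1.38×10⁻² m³.
B = (4π×10⁻⁷ × 13.5 × 0.01796) / (2 × 1.38×10⁻²) = 1.10×10⁻⁵ T.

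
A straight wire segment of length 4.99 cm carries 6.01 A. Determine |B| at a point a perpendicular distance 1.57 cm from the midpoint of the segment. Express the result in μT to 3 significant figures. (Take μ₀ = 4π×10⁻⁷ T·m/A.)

B ≈ 64.8 μT

For a finite straight segment, B = (μ₀I/4πd)(sinθ₁ + sinθ₂), where θ₁, θ₂ are the angles from the perpendicular to each end.
The perpendicular from the point meets the wire at its midpoint, so each end is L/2 = 0.02495 m away along the wire.
sinθ₁ = 0.02495/√(0.02495²+0.0157²) = 0.8464; sinθ₂ = 0.02495/√(0.02495²+0.0157²) = 0.8464.
B = (4π×10⁻⁷ × 6.01) / (4π × 0.0157) × (0.8464 + 0.8464) = 6.48×10⁻⁵ T.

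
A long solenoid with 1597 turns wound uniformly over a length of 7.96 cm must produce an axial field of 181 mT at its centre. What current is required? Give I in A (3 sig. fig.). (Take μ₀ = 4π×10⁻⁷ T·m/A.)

I ≈ 7.18 A

Inside a long solenoid B = μ₀nI with n = 2.006×10⁴ m⁻¹, so I = B/(μ₀n).
I = 0.181 / (4π×10⁻⁷ × 2.006×10⁴) = 7.18 A.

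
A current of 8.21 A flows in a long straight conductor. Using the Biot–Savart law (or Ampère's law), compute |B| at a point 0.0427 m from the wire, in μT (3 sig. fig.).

B ≈ 38.5 μT

For an infinitely long straight wire, B = μ₀I/(2πd).
B = (4π×10⁻⁷ × 8.21) / (2π × 0.0427) = 3.85×10⁻⁵ T.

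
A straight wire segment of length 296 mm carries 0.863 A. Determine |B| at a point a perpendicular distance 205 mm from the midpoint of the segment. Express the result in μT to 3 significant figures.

For a finite straight segment, B = (μ₀I/4πd)(sinθ₁ + sinθ₂), where θ₁, θ₂ are the angles from the perpendicular to each end.
The perpendicular from the point meets the wire at its midpoint, so each end is L/2 = 0.148 m away along the wire.
sinθ₁ = 0.148/√(0.148²+0.205²) = 0.5853; sinθ₂ = 0.148/√(0.148²+0.205²) = 0.5853.
B = (4π×10⁻⁷ × 0.863) / (4π × 0.205) × (0.5853 + 0.5853) = 4.93×10⁻⁷ T.

B ≈ 0.493 μT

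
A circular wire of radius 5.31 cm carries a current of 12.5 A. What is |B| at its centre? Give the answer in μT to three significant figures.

B ≈ 148 μT

At the centre of a circular loop the Biot–Savart law gives B = μ₀I/(2R).
B = (4π×10⁻⁷ × 12.5) / (2 × 0.0531) = 1.48×10⁻⁴ T.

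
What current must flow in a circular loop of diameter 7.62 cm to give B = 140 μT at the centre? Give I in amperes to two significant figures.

I ≈ 8.5 A

At the centre of a circular loop B = μ₀I/(2R), so I = 2RB/μ₀.
With R = 0.0381 m, I = 2 × 0.0381 × 1.40×10⁻⁴ / (4π×10⁻⁷) = 8.49 A.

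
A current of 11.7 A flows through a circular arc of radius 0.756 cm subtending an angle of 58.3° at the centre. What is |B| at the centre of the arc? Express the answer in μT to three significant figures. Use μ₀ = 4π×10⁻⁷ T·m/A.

B ≈ 157 μT

The Biot–Savart field of a circular arc at its centre is B = μ₀Iφ/(4πR), with φ = 1.018 rad.
B = (4π×10⁻⁷ × 11.7 × 1.018) / (4π × 0.00756) = 1.57×10⁻⁴ T.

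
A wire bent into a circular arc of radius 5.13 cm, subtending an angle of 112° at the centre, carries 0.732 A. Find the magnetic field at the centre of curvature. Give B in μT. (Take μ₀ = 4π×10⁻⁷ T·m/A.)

B ≈ 2.79 μT

The Biot–Savart field of a circular arc at its centre is B = μ₀Iφ/(4πR), with φ = 1.955 rad.
B = (4π×10⁻⁷ × 0.732 × 1.955) / (4π × 0.0513) = 2.79×10⁻⁶ T.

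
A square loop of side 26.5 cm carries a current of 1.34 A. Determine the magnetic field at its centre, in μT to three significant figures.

B ≈ 5.72 μT

Each side is a finite straight segment at perpendicular distance d = a/(2 tan(π/4)) = 0.1325 m from the centre, with end-angles ±π/4.
One side contributes B₁ = (μ₀I/4πd)·2 sin(π/4) = 1.43×10⁻⁶ T.
All 4 sides add in the same direction: B = 4 × 1.43×10⁻⁶ = 5.72×10⁻⁶ T.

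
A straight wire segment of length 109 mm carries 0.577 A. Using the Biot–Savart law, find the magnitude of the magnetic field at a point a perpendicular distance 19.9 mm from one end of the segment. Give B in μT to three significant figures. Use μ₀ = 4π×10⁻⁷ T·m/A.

B ≈ 2.85 μT

For a finite straight segment, B = (μ₀I/4πd)(sinθ₁ + sinθ₂), where θ₁, θ₂ are the angles from the perpendicular to each end.
The perpendicular foot is at one end, so the two end-offsets along the wire are 0 and L = 0.109 m.
sinθ₁ = 0/√(0²+0.0199²) = 0.0000; sinθ₂ = 0.109/√(0.109²+0.0199²) = 0.9837.
B = (4π×10⁻⁷ × 0.577) / (4π × 0.0199) × (0.0000 + 0.9837) = 2.85×10⁻⁶ T.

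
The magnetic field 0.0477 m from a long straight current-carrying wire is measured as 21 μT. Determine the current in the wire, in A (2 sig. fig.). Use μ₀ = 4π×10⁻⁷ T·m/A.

I ≈ 5.0 A

For a long straight wire B = μ₀I/(2πd), so I = 2πdB/μ₀.
I = 2π × 0.0477 × 2.10×10⁻⁵ / (4π×10⁻⁷) = 5.01 A.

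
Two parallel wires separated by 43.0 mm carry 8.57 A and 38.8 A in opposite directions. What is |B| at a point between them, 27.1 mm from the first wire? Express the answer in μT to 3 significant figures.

B ≈ 551 μT

Each long wire gives B = μ₀I/(2πd). Distances are d₁ = 0.0271 m and d₂ = 0.0159 m.
B₁ = 6.32×10⁻⁵ T, B₂ = 4.88×10⁻⁴ T.
Between antiparallel currents both contributions point the same way, so they add. B = B₁ + B₂ = 6.32×10⁻⁵ + 4.88×10⁻⁴ = 5.51×10⁻⁴ T.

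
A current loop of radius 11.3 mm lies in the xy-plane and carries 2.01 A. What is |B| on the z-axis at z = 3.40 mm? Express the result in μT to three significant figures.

B ≈ 98.1 μT

On the axis of a circular loop, B = μ₀IR² / [2(R²+z²)^(3/2)].
R² + z² = (0.0113)² + (0.0034)² = 0.0001393 m², and (R²+z²)^(3/2) = 1.64×10⁻⁶ m³.
B = (4π×10⁻⁷ × 2.01 × 0.0001277) / (2 × 1.64×10⁻⁶) = 9.81×10⁻⁵ T.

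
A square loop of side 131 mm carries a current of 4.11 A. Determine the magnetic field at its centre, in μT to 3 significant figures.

Each side is a finite straight segment at perpendicular distance d = a/(2 tan(π/4)) = 0.0655 m from the centre, with end-angles ±π/4.
One side contributes B₁ = (μ₀I/4πd)·2 sin(π/4) = 8.87×10⁻⁶ T.
All 4 sides add in the same direction: B = 4 × 8.87×10⁻⁶ = 3.55×10⁻⁵ T.

B ≈ 35.5 μT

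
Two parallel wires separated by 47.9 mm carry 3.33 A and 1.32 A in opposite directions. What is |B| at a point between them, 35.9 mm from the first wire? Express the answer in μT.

B ≈ 40.6 μT

Each long wire gives B = μ₀I/(2πd). Distances are d₁ = 0.0359 m and d₂ = 0.012 m.
B₁ = 1.86×10⁻⁵ T, B₂ = 2.20×10⁻⁵ T.
Between antiparallel currents both contributions point the same way, so they add. B = B₁ + B₂ = 1.86×10⁻⁵ + 2.20×10⁻⁵ = 4.06×10⁻⁵ T.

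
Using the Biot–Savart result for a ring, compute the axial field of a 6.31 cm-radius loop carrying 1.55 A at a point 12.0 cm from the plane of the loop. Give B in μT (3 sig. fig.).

B ≈ 1.56 μT

On the axis of a circular loop, B = μ₀IR² / [2(R²+z²)^(3/2)].
R² + z² = (0.0631)² + (0.12)² = 0.01838 m², and (R²+z²)^(3/2) = 2.49×10⁻³ m³.
B = (4π×10⁻⁷ × 1.55 × 0.003982) / (2 × 2.49×10⁻³) = 1.56×10⁻⁶ T.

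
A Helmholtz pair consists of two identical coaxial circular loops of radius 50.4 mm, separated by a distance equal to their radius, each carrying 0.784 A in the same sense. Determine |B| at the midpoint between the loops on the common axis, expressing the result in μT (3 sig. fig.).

Each loop contributes B = μ₀IR²/[2(R²+z²)^(3/2)] on the axis, with z measured from that loop.
Loop 1 (z = 0.0252 m): B₁ = 6.99×10⁻⁶ T. Loop 2 (z = 0.0252 m): B₂ = 6.99×10⁻⁶ T.
The fields add: B = B₁ + B₂ = 1.40×10⁻⁵ T.

B ≈ 14.0 μT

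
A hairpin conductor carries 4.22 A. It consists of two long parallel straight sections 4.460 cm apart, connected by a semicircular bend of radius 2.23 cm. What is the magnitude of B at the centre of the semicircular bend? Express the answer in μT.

The semicircular arc contributes B_arc = μ₀I·π/(4πR) = μ₀I/(4R) = 5.95×10⁻⁵ T.
Each semi-infinite lead is at perpendicular distance R = 0.0223 m from the centre, with the perpendicular foot at its near end, so it contributes μ₀I/(4πR); both point the same way, together 3.78×10⁻⁵ T.
Arc and leads all point the same direction: B = 5.95×10⁻⁵ + 3.78×10⁻⁵ = 9.73×10⁻⁵ T.

B ≈ 97.3 μT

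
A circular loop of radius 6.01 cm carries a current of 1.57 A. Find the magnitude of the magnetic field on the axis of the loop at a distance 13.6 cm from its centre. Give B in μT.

B ≈ 1.08 μT

On the axis of a circular loop, B = μ₀IR² / [2(R²+z²)^(3/2)].
R² + z² = (0.0601)² + (0.136)² = 0.02211 m², and (R²+z²)^(3/2) = 3.29×10⁻³ m³.
B = (4π×10⁻⁷ × 1.57 × 0.003612) / (2 × 3.29×10⁻³) = 1.08×10⁻⁶ T.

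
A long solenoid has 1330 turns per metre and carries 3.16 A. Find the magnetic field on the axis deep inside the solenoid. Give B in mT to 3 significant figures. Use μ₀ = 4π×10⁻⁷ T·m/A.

B ≈ 5.28 mT

Inside a long solenoid, B = μ₀nI with n = 1330 turns/m.
B = 4π×10⁻⁷ × 1330 × 3.16 = 5.28×10⁻³ T.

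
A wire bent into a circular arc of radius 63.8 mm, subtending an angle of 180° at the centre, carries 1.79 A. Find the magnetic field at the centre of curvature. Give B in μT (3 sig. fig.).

B ≈ 8.81 μT

The Biot–Savart field of a circular arc at its centre is B = μ₀Iφ/(4πR), with φ = 3.142 rad.
B = (4π×10⁻⁷ × 1.79 × 3.142) / (4π × 0.0638) = 8.81×10⁻⁶ T.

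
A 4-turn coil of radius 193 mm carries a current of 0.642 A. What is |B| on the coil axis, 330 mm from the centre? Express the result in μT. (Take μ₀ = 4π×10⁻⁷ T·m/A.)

B ≈ 1.08 μT

For an N-turn flat coil, B = Nμ₀IR²/[2(R²+z²)^(3/2)] with R = 0.193 m, z = 0.33 m.
B = 4 × 2.69×10⁻⁷ T = 1.08×10⁻⁶ T.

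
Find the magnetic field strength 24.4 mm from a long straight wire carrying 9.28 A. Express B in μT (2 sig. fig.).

For an infinitely long straight wire, B = μ₀I/(2πd).
B = (4π×10⁻⁷ × 9.28) / (2π × 0.0244) = 7.61×10⁻⁵ T.

B ≈ 76 μT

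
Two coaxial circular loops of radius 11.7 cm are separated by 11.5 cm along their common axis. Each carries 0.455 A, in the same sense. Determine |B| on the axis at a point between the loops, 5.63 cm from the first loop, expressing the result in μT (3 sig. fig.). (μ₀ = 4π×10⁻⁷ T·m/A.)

B ≈ 3.53 μT

Each loop contributes B = μ₀IR²/[2(R²+z²)^(3/2)] on the axis, with z measured from that loop.
Loop 1 (z = 0.0563 m): B₁ = 1.79×10⁻⁶ T. Loop 2 (z = 0.0587 m): B₂ = 1.74×10⁻⁶ T.
The fields add: B = B₁ + B₂ = 3.53×10⁻⁶ T.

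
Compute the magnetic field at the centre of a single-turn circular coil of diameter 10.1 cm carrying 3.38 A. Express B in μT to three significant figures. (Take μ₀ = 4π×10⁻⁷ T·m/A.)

B ≈ 42.1 μT

At the centre of a circular loop the Biot–Savart law gives B = μ₀I/(2R) (so R = 0.0505 m).
B = (4π×10⁻⁷ × 3.38) / (2 × 0.0505) = 4.21×10⁻⁵ T.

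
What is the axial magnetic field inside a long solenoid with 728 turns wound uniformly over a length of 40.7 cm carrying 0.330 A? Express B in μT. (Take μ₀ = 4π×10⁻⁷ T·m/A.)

B ≈ 742 μT

Inside a long solenoid, B = μ₀nI with n = 1789 turns/m.
B = 4π×10⁻⁷ × 1789 × 0.330 = 7.42×10⁻⁴ T.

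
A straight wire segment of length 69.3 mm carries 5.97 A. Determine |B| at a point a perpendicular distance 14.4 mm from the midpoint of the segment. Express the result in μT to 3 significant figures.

B ≈ 76.6 μT

For a finite straight segment, B = (μ₀I/4πd)(sinθ₁ + sinθ₂), where θ₁, θ₂ are the angles from the perpendicular to each end.
The perpendicular from the point meets the wire at its midpoint, so each end is L/2 = 0.03465 m away along the wire.
sinθ₁ = 0.03465/√(0.03465²+0.0144²) = 0.9234; sinθ₂ = 0.03465/√(0.03465²+0.0144²) = 0.9234.
B = (4π×10⁻⁷ × 5.97) / (4π × 0.0144) × (0.9234 + 0.9234) = 7.66×10⁻⁵ T.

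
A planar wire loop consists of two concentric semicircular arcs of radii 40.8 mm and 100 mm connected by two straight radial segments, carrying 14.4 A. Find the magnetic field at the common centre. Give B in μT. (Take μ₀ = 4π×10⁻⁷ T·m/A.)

B ≈ 65.6 μT

The radial connectors point toward the centre, so dl × r̂ = 0 and they contribute nothing.
Each semicircle gives μ₀I/(4R): inner arc 1.11×10⁻⁴ T, outer arc 4.52×10⁻⁵ T.
The two arcs carry current in opposite angular senses, so their fields oppose: B = |1.11×10⁻⁴ − 4.52×10⁻⁵| = 6.56×10⁻⁵ T.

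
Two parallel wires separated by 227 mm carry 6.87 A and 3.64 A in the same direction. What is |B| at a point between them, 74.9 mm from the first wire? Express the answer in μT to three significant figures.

Each long wire gives B = μ₀I/(2πd). Distances are d₁ = 0.0749 m and d₂ = 0.1521 m.
B₁ = 1.83×10⁻⁵ T, B₂ = 4.79×10⁻⁶ T.
Between parallel currents the two contributions point in opposite directions, so they subtract. B = |B₁ − B₂| = |1.83×10⁻⁵ − 4.79×10⁻⁶| = 1.36×10⁻⁵ T.

B ≈ 13.6 μT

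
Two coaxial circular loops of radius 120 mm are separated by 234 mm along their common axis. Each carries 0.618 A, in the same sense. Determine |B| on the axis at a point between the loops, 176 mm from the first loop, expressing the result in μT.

B ≈ 2.94 μT

Each loop contributes B = μ₀IR²/[2(R²+z²)^(3/2)] on the axis, with z measured from that loop.
Loop 1 (z = 0.176 m): B₁ = 5.78×10⁻⁷ T. Loop 2 (z = 0.058 m): B₂ = 2.36×10⁻⁶ T.
The fields add: B = B₁ + B₂ = 2.94×10⁻⁶ T.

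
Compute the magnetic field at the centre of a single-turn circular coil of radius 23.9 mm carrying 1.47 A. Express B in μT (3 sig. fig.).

At the centre of a circular loop the Biot–Savart law gives B = μ₀I/(2R).
B = (4π×10⁻⁷ × 1.47) / (2 × 0.0239) = 3.86×10⁻⁵ T.

B ≈ 38.6 μT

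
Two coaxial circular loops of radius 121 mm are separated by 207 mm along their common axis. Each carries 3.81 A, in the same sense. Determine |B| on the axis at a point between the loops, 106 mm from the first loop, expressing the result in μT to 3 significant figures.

Each loop contributes B = μ₀IR²/[2(R²+z²)^(3/2)] on the axis, with z measured from that loop.
Loop 1 (z = 0.106 m): B₁ = 8.42×10⁻⁶ T. Loop 2 (z = 0.101 m): B₂ = 8.95×10⁻⁶ T.
The fields add: B = B₁ + B₂ = 1.74×10⁻⁵ T.

B ≈ 17.4 μT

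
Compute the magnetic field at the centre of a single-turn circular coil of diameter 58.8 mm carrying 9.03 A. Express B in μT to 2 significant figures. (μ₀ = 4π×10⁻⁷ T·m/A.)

At the centre of a circular loop the Biot–Savart law gives B = μ₀I/(2R) (so R = 0.0294 m).
B = (4π×10⁻⁷ × 9.03) / (2 × 0.0294) = 1.93×10⁻⁴ T.

B ≈ 190 μT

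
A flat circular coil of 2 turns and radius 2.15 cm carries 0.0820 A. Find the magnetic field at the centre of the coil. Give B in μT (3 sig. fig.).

For an N-turn flat coil, B = Nμ₀I/(2R) with R = 0.0215 m.
B = 2 × 2.40×10⁻⁶ T = 4.79×10⁻⁶ T.

B ≈ 4.79 μT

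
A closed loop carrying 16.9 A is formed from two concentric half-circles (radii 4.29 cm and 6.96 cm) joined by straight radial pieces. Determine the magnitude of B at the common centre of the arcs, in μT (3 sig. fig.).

The radial connectors point toward the centre, so dl × r̂ = 0 and they contribute nothing.
Each semicircle gives μ₀I/(4R): inner arc 1.24×10⁻⁴ T, outer arc 7.63×10⁻⁵ T.
The two arcs carry current in opposite angular senses, so their fields oppose: B = |1.24×10⁻⁴ − 7.63×10⁻⁵| = 4.75×10⁻⁵ T.

B ≈ 47.5 μT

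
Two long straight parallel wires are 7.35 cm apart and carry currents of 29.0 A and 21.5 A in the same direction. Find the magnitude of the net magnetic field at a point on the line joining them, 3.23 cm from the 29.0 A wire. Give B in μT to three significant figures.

Each long wire gives B = μ₀I/(2πd). Distances are d₁ = 0.0323 m and d₂ = 0.0412 m.
B₁ = 1.80×10⁻⁴ T, B₂ = 1.04×10⁻⁴ T.
Between parallel currents the two contributions point in opposite directions, so they subtract. B = |B₁ − B₂| = |1.80×10⁻⁴ − 1.04×10⁻⁴| = 7.52×10⁻⁵ T.

B ≈ 75.2 μT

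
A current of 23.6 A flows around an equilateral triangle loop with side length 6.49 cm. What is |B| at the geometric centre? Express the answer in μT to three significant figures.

B ≈ 655 μT

Each side is a finite straight segment at perpendicular distance d = a/(2 tan(π/3)) = 0.01874 m from the centre, with end-angles ±π/3.
One side contributes B₁ = (μ₀I/4πd)·2 sin(π/3) = 2.18×10⁻⁴ T.
All 3 sides add in the same direction: B = 3 × 2.18×10⁻⁴ = 6.55×10⁻⁴ T.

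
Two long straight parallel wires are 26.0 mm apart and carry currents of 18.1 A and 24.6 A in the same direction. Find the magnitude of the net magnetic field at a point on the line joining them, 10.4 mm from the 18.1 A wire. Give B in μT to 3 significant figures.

B ≈ 32.7 μT

Each long wire gives B = μ₀I/(2πd). Distances are d₁ = 0.0104 m and d₂ = 0.0156 m.
B₁ = 3.48×10⁻⁴ T, B₂ = 3.15×10⁻⁴ T.
Between parallel currents the two contributions point in opposite directions, so they subtract. B = |B₁ − B₂| = |3.48×10⁻⁴ − 3.15×10⁻⁴| = 3.27×10⁻⁵ T.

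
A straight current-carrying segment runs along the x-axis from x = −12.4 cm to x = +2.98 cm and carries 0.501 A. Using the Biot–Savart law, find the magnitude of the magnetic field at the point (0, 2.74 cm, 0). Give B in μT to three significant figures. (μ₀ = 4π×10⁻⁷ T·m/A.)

B ≈ 3.13 μT

For a finite straight segment, B = (μ₀I/4πd)(sinθ₁ + sinθ₂), where θ₁, θ₂ are the angles from the perpendicular to each end.
The perpendicular distance is d = 0.0274 m; the end-offsets along the wire are a = 0.124 m and b = 0.0298 m.
sinθ₁ = 0.124/√(0.124²+0.0274²) = 0.9764; sinθ₂ = 0.0298/√(0.0298²+0.0274²) = 0.7361.
B = (4π×10⁻⁷ × 0.501) / (4π × 0.0274) × (0.9764 + 0.7361) = 3.13×10⁻⁶ T.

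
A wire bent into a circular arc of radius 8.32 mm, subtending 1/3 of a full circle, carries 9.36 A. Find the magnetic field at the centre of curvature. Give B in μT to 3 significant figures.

The Biot–Savart field of a circular arc at its centre is B = μ₀Iφ/(4πR), with φ = 2.094 rad.
B = (4π×10⁻⁷ × 9.36 × 2.094) / (4π × 0.00832) = 2.36×10⁻⁴ T.

B ≈ 236 μT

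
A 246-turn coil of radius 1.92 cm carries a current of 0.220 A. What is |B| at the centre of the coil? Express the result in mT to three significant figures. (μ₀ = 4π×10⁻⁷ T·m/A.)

For an N-turn flat coil, B = Nμ₀I/(2R) with R = 0.0192 m.
B = 246 × 7.20×10⁻⁶ T = 1.77×10⁻³ T.

B ≈ 1.77 mT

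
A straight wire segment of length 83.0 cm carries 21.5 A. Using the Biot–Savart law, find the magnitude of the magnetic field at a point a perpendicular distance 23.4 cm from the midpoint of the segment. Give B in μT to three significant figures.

For a finite straight segment, B = (μ₀I/4πd)(sinθ₁ + sinθ₂), where θ₁, θ₂ are the angles from the perpendicular to each end.
The perpendicular from the point meets the wire at its midpoint, so each end is L/2 = 0.415 m away along the wire.
sinθ₁ = 0.415/√(0.415²+0.234²) = 0.8711; sinθ₂ = 0.415/√(0.415²+0.234²) = 0.8711.
B = (4π×10⁻⁷ × 21.5) / (4π × 0.234) × (0.8711 + 0.8711) = 1.60×10⁻⁵ T.

B ≈ 16.0 μT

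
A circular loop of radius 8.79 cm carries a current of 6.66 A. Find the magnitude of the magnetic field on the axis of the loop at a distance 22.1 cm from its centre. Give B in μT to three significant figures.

B ≈ 2.40 μT

On the axis of a circular loop, B = μ₀IR² / [2(R²+z²)^(3/2)].
R² + z² = (0.0879)² + (0.221)² = 0.05657 m², and (R²+z²)^(3/2) = 1.35×10⁻² m³.
B = (4π×10⁻⁷ × 6.66 × 0.007726) / (2 × 1.35×10⁻²) = 2.40×10⁻⁶ T.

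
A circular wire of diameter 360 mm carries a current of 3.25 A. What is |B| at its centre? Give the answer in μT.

At the centre of a circular loop the Biot–Savart law gives B = μ₀I/(2R) (so R = 0.18 m).
B = (4π×10⁻⁷ × 3.25) / (2 × 0.18) = 1.13×10⁻⁵ T.

B ≈ 11.3 μT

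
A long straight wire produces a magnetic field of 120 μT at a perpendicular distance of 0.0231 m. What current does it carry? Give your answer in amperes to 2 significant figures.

I ≈ 14 A

For a long straight wire B = μ₀I/(2πd), so I = 2πdB/μ₀.
I = 2π × 0.0231 × 1.20×10⁻⁴ / (4π×10⁻⁷) = 13.9 A.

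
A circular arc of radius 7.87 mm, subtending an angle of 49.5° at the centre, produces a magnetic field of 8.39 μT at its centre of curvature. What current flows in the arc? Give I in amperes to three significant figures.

For a circular arc, B = μ₀Iφ/(4πR) with φ in radians; here φ = 0.8639 rad.
So I = 4πRB/(μ₀φ) = 4π × 0.00787 × 8.39×10⁻⁶ / (4π×10⁻⁷ × 0.8639) = 0.764 A.

I ≈ 0.764 A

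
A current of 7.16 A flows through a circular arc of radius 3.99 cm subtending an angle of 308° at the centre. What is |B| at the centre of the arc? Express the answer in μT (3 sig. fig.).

B ≈ 96.5 μT

The Biot–Savart field of a circular arc at its centre is B = μ₀Iφ/(4πR), with φ = 5.376 rad.
B = (4π×10⁻⁷ × 7.16 × 5.376) / (4π × 0.0399) = 9.65×10⁻⁵ T.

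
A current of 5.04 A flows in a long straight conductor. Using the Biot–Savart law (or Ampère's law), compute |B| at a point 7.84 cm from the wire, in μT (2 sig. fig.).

B ≈ 13 μT

For an infinitely long straight wire, B = μ₀I/(2πd).
B = (4π×10⁻⁷ × 5.04) / (2π × 0.0784) = 1.29×10⁻⁵ T.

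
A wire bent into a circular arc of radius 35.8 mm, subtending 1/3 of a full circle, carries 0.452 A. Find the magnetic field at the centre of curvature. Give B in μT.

The Biot–Savart field of a circular arc at its centre is B = μ₀Iφ/(4πR), with φ = 2.094 rad.
B = (4π×10⁻⁷ × 0.452 × 2.094) / (4π × 0.0358) = 2.64×10⁻⁶ T.

B ≈ 2.64 μT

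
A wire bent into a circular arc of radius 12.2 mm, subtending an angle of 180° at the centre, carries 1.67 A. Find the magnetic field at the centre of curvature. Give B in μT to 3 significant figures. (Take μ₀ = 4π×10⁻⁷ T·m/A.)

B ≈ 43.0 μT

The Biot–Savart field of a circular arc at its centre is B = μ₀Iφ/(4πR), with φ = 3.142 rad.
B = (4π×10⁻⁷ × 1.67 × 3.142) / (4π × 0.0122) = 4.30×10⁻⁵ T.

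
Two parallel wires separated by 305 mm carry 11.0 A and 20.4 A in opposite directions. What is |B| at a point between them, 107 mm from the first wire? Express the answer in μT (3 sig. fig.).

B ≈ 41.2 μT

Each long wire gives B = μ₀I/(2πd). Distances are d₁ = 0.107 m and d₂ = 0.198 m.
B₁ = 2.06×10⁻⁵ T, B₂ = 2.06×10⁻⁵ T.
Between antiparallel currents both contributions point the same way, so they add. B = B₁ + B₂ = 2.06×10⁻⁵ + 2.06×10⁻⁵ = 4.12×10⁻⁵ T.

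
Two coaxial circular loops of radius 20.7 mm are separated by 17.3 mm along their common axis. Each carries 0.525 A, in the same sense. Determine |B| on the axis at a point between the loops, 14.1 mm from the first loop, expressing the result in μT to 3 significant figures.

B ≈ 24.4 μT

Each loop contributes B = μ₀IR²/[2(R²+z²)^(3/2)] on the axis, with z measured from that loop.
Loop 1 (z = 0.0141 m): B₁ = 9.00×10⁻⁶ T. Loop 2 (z = 0.0032 m): B₂ = 1.54×10⁻⁵ T.
The fields add: B = B₁ + B₂ = 2.44×10⁻⁵ T.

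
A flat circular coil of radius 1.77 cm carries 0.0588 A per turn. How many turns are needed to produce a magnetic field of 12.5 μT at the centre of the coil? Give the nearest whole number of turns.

For an N-turn coil, B = Nμ₀I/(2R). A single turn gives B₁ = 2.09×10⁻⁶ T with R = 0.0177 m.
N = B/B₁ = 1.25×10⁻⁵ / 2.09×10⁻⁶ = 5.99.

N = 6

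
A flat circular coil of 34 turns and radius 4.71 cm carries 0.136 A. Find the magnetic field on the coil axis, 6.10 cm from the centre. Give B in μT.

B ≈ 14.1 μT

For an N-turn flat coil, B = Nμ₀IR²/[2(R²+z²)^(3/2)] with R = 0.0471 m, z = 0.061 m.
B = 34 × 4.14×10⁻⁷ T = 1.41×10⁻⁵ T.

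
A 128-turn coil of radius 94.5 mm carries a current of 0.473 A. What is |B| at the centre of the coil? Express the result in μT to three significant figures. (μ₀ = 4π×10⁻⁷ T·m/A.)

B ≈ 403 μT

For an N-turn flat coil, B = Nμ₀I/(2R) with R = 0.0945 m.
B = 128 × 3.14×10⁻⁶ T = 4.03×10⁻⁴ T.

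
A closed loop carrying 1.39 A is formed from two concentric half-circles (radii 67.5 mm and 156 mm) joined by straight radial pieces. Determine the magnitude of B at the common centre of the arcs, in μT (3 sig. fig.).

The radial connectors point toward the centre, so dl × r̂ = 0 and they contribute nothing.
Each semicircle gives μ₀I/(4R): inner arc 6.47×10⁻⁶ T, outer arc 2.80×10⁻⁶ T.
The two arcs carry current in opposite angular senses, so their fields oppose: B = |6.47×10⁻⁶ − 2.80×10⁻⁶| = 3.67×10⁻⁶ T.

B ≈ 3.67 μT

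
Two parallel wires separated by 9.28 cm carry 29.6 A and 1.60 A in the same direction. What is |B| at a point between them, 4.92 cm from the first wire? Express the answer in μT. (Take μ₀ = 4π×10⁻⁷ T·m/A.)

Each long wire gives B = μ₀I/(2πd). Distances are d₁ = 0.0492 m and d₂ = 0.0436 m.
B₁ = 1.20×10⁻⁴ T, B₂ = 7.34×10⁻⁶ T.
Between parallel currents the two contributions point in opposite directions, so they subtract. B = |B₁ − B₂| = |1.20×10⁻⁴ − 7.34×10⁻⁶| = 1.13×10⁻⁴ T.

B ≈ 113 μT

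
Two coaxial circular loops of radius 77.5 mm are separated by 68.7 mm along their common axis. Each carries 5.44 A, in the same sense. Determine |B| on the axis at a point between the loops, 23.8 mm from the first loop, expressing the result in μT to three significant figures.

Each loop contributes B = μ₀IR²/[2(R²+z²)^(3/2)] on the axis, with z measured from that loop.
Loop 1 (z = 0.0238 m): B₁ = 3.85×10⁻⁵ T. Loop 2 (z = 0.0449 m): B₂ = 2.86×10⁻⁵ T.
The fields add: B = B₁ + B₂ = 6.71×10⁻⁵ T.

B ≈ 67.1 μT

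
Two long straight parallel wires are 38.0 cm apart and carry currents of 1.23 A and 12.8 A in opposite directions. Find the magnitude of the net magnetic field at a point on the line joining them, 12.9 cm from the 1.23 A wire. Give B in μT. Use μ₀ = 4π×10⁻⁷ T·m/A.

B ≈ 12.1 μT

Each long wire gives B = μ₀I/(2πd). Distances are d₁ = 0.129 m and d₂ = 0.251 m.
B₁ = 1.91×10⁻⁶ T, B₂ = 1.02×10⁻⁵ T.
Between antiparallel currents both contributions point the same way, so they add. B = B₁ + B₂ = 1.91×10⁻⁶ + 1.02×10⁻⁵ = 1.21×10⁻⁵ T.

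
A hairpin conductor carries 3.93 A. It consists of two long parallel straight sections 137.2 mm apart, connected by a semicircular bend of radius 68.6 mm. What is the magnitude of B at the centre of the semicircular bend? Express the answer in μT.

B ≈ 29.5 μT

The semicircular arc contributes B_arc = μ₀I·π/(4πR) = μ₀I/(4R) = 1.80×10⁻⁵ T.
Each semi-infinite lead is at perpendicular distance R = 0.0686 m from the centre, with the perpendicular foot at its near end, so it contributes μ₀I/(4πR); both point the same way, together 1.15×10⁻⁵ T.
Arc and leads all point the same direction: B = 1.80×10⁻⁵ + 1.15×10⁻⁵ = 2.95×10⁻⁵ T.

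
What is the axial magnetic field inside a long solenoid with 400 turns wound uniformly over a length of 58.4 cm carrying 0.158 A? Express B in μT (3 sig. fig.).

B ≈ 136 μT

Inside a long solenoid, B = μ₀nI with n = 684.9 turns/m.
B = 4π×10⁻⁷ × 684.9 × 0.158 = 1.36×10⁻⁴ T.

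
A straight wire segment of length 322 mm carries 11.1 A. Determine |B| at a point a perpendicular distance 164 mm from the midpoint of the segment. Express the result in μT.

B ≈ 9.48 μT

For a finite straight segment, B = (μ₀I/4πd)(sinθ₁ + sinθ₂), where θ₁, θ₂ are the angles from the perpendicular to each end.
The perpendicular from the point meets the wire at its midpoint, so each end is L/2 = 0.161 m away along the wire.
sinθ₁ = 0.161/√(0.161²+0.164²) = 0.7005; sinθ₂ = 0.161/√(0.161²+0.164²) = 0.7005.
B = (4π×10⁻⁷ × 11.1) / (4π × 0.164) × (0.7005 + 0.7005) = 9.48×10⁻⁶ T.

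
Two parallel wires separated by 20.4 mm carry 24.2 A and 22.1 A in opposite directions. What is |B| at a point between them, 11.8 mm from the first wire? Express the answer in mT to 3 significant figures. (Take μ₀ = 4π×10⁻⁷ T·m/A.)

B ≈ 0.924 mT

Each long wire gives B = μ₀I/(2πd). Distances are d₁ = 0.0118 m and d₂ = 0.0086 m.
B₁ = 4.10×10⁻⁴ T, B₂ = 5.14×10⁻⁴ T.
Between antiparallel currents both contributions point the same way, so they add. B = B₁ + B₂ = 4.10×10⁻⁴ + 5.14×10⁻⁴ = 9.24×10⁻⁴ T.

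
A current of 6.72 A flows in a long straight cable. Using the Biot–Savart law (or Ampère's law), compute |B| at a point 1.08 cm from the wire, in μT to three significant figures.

For an infinitely long straight wire, B = μ₀I/(2πd).
B = (4π×10⁻⁷ × 6.72) / (2π × 0.0108) = 1.24×10⁻⁴ T.

B ≈ 124 μT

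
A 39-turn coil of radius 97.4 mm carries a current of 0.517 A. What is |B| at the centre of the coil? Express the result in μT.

B ≈ 130 μT

For an N-turn flat coil, B = Nμ₀I/(2R) with R = 0.0974 m.
B = 39 × 3.34×10⁻⁶ T = 1.30×10⁻⁴ T.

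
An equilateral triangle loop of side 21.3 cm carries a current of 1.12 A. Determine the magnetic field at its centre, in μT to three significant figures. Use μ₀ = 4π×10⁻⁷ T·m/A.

Each side is a finite straight segment at perpendicular distance d = a/(2 tan(π/3)) = 0.06149 m from the centre, with end-angles ±π/3.
One side contributes B₁ = (μ₀I/4πd)·2 sin(π/3) = 3.15×10⁻⁶ T.
All 3 sides add in the same direction: B = 3 × 3.15×10⁻⁶ = 9.46×10⁻⁶ T.

B ≈ 9.46 μT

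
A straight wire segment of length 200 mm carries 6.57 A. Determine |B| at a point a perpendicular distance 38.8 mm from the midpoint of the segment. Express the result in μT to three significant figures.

For a finite straight segment, B = (μ₀I/4πd)(sinθ₁ + sinθ₂), where θ₁, θ₂ are the angles from the perpendicular to each end.
The perpendicular from the point meets the wire at its midpoint, so each end is L/2 = 0.1 m away along the wire.
sinθ₁ = 0.1/√(0.1²+0.0388²) = 0.9323; sinθ₂ = 0.1/√(0.1²+0.0388²) = 0.9323.
B = (4π×10⁻⁷ × 6.57) / (4π × 0.0388) × (0.9323 + 0.9323) = 3.16×10⁻⁵ T.

B ≈ 31.6 μT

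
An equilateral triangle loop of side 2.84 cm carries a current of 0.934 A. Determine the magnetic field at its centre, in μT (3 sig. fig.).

Each side is a finite straight segment at perpendicular distance d = a/(2 tan(π/3)) = 0.008198 m from the centre, with end-angles ±π/3.
One side contributes B₁ = (μ₀I/4πd)·2 sin(π/3) = 1.97×10⁻⁵ T.
All 3 sides add in the same direction: B = 3 × 1.97×10⁻⁵ = 5.92×10⁻⁵ T.

B ≈ 59.2 μT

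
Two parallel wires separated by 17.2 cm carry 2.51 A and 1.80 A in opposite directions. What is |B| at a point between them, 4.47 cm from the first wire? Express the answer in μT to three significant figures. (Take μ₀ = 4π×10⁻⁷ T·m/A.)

B ≈ 14.1 μT

Each long wire gives B = μ₀I/(2πd). Distances are d₁ = 0.0447 m and d₂ = 0.1273 m.
B₁ = 1.12×10⁻⁵ T, B₂ = 2.83×10⁻⁶ T.
Between antiparallel currents both contributions point the same way, so they add. B = B₁ + B₂ = 1.12×10⁻⁵ + 2.83×10⁻⁶ = 1.41×10⁻⁵ T.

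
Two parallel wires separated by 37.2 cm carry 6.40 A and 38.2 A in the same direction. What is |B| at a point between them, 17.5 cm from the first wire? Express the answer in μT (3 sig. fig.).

B ≈ 31.5 μT

Each long wire gives B = μ₀I/(2πd). Distances are d₁ = 0.175 m and d₂ = 0.197 m.
B₁ = 7.31×10⁻⁶ T, B₂ = 3.88×10⁻⁵ T.
Between parallel currents the two contributions point in opposite directions, so they subtract. B = |B₁ − B₂| = |7.31×10⁻⁶ − 3.88×10⁻⁵| = 3.15×10⁻⁵ T.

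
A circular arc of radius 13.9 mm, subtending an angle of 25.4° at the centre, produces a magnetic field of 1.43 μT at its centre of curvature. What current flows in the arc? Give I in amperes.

For a circular arc, B = μ₀Iφ/(4πR) with φ in radians; here φ = 0.4433 rad.
So I = 4πRB/(μ₀φ) = 4π × 0.0139 × 1.43×10⁻⁶ / (4π×10⁻⁷ × 0.4433) = 0.448 A.

I ≈ 0.448 A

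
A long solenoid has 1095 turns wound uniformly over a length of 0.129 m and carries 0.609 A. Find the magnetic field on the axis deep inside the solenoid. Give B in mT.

B ≈ 6.50 mT

Inside a long solenoid, B = μ₀nI with n = 8488 turns/m.
B = 4π×10⁻⁷ × 8488 × 0.609 = 6.50×10⁻³ T.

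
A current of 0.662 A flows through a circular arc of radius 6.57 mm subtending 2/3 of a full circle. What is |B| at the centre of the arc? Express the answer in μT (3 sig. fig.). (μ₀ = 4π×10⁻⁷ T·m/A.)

B ≈ 42.2 μT

The Biot–Savart field of a circular arc at its centre is B = μ₀Iφ/(4πR), with φ = 4.189 rad.
B = (4π×10⁻⁷ × 0.662 × 4.189) / (4π × 0.00657) = 4.22×10⁻⁵ T.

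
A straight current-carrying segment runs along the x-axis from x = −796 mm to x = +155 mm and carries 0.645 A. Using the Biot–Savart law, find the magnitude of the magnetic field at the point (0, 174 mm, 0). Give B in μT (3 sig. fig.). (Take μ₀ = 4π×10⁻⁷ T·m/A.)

B ≈ 0.609 μT

For a finite straight segment, B = (μ₀I/4πd)(sinθ₁ + sinθ₂), where θ₁, θ₂ are the angles from the perpendicular to each end.
The perpendicular distance is d = 0.174 m; the end-offsets along the wire are a = 0.796 m and b = 0.155 m.
sinθ₁ = 0.796/√(0.796²+0.174²) = 0.9769; sinθ₂ = 0.155/√(0.155²+0.174²) = 0.6652.
B = (4π×10⁻⁷ × 0.645) / (4π × 0.174) × (0.9769 + 0.6652) = 6.09×10⁻⁷ T.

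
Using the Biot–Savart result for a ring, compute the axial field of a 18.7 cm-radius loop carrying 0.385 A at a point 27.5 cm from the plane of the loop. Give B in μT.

On the axis of a circular loop, B = μ₀IR² / [2(R²+z²)^(3/2)].
R² + z² = (0.187)² + (0.275)² = 0.1106 m², and (R²+z²)^(3/2) = 3.68×10⁻² m³.
B = (4π×10⁻⁷ × 0.385 × 0.03497) / (2 × 3.68×10⁻²) = 2.30×10⁻⁷ T.

B ≈ 0.230 μT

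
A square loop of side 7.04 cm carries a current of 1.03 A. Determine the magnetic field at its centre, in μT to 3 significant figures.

Each side is a finite straight segment at perpendicular distance d = a/(2 tan(π/4)) = 0.0352 m from the centre, with end-angles ±π/4.
One side contributes B₁ = (μ₀I/4πd)·2 sin(π/4) = 4.14×10⁻⁶ T.
All 4 sides add in the same direction: B = 4 × 4.14×10⁻⁶ = 1.66×10⁻⁵ T.

B ≈ 16.6 μT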